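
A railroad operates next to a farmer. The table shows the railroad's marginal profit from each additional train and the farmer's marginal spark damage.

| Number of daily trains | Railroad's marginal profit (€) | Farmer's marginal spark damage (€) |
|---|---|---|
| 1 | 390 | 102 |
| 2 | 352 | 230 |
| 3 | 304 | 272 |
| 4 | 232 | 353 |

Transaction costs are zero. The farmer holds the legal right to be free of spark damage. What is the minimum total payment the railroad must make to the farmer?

€604

Efficient level: marginal profit ≥ marginal spark damage through level 3, so k* = 3.
With the farmer holding the right, the railroad must at least compensate total damage at k*: 102 + 230 + 272 = 604.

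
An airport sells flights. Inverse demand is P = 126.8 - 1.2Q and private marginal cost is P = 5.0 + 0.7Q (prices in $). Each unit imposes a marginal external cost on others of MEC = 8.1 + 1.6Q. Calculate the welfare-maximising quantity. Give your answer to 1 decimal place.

Q* = 32.5

Social marginal cost = private MC + MEC = 13.1 + 2.3Q.
Set SMC = demand: 13.1 + 2.3Q = 126.8 - 1.2Q → Q* = 32.4857.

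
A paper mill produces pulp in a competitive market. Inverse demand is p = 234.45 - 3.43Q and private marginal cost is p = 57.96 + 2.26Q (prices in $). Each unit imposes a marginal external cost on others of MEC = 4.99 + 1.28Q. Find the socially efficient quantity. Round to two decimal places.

Q* = 24.61

Social marginal cost = private MC + MEC = 62.95 + 3.54Q.
Set SMC = demand: 62.95 + 3.54Q = 234.45 - 3.43Q → Q* = 24.6055.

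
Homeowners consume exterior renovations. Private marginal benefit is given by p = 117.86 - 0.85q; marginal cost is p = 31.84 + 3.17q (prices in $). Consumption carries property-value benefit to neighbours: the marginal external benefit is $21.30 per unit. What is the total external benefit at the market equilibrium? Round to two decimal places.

Market equilibrium (private): 31.84 + 3.17q = 117.86 - 0.85q → q_m = 21.3980.
Total external benefit = MEB × q_m = 21.30 × 21.3980 = 455.7774.

$455.78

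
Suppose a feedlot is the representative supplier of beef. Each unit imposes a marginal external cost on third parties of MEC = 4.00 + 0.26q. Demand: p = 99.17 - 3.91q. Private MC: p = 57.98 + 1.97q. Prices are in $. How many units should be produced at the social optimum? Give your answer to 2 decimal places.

Social marginal cost = private MC + MEC = 61.98 + 2.23q.
Set SMC = demand: 61.98 + 2.23q = 99.17 - 3.91q → q* = 6.0570.

q* = 6.06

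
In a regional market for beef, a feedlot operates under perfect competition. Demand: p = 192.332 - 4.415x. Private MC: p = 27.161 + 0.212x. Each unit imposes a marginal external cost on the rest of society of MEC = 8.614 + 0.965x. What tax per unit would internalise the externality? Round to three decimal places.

Social marginal cost = private MC + MEC = 35.775 + 1.177x.
Set SMC = demand: 35.775 + 1.177x = 192.332 - 4.415x → x* = 27.9966.
The Pigouvian tax equals MEC at x*: 8.614 + 0.965×27.9966 = 35.6307.

tax = 35.631 per unit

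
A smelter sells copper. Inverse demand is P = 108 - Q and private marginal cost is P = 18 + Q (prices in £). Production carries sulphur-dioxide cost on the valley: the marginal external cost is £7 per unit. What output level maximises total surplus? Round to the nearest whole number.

Social marginal cost = private MC + MEC = 25 + Q.
Set SMC = demand: 25 + Q = 108 - Q → Q* = 41.5000.

Q* = 42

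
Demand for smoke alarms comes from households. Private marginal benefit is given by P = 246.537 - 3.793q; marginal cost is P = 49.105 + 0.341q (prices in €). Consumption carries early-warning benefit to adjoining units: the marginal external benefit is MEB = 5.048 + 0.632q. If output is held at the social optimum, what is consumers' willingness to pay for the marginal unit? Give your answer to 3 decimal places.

Social marginal benefit = demand + MEB = 251.585 - 3.161q.
Set SMB = MC: 251.585 - 3.161q = 49.105 + 0.341q → q* = 57.8184.
Consumer price on the demand curve at q*: 246.537 − 3.793×57.8184 = 27.2318.

P = €27.232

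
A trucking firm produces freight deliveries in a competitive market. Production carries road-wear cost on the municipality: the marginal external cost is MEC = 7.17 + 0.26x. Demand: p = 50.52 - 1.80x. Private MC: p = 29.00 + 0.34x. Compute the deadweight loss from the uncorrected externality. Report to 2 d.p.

DWL = 19.95

Market equilibrium (private): 29.00 + 0.34x = 50.52 - 1.80x → x_m = 10.0561.
Social marginal cost = private MC + MEC = 36.17 + 0.60x.
Set SMC = demand: 36.17 + 0.60x = 50.52 - 1.80x → x* = 5.9792.
Between x* and x_m the wedge SMC − demand runs linearly from 0 to MEC(x_m), so the loss is a triangle.
DWL = ½ × 4.0769 × 9.7846 = 19.9454.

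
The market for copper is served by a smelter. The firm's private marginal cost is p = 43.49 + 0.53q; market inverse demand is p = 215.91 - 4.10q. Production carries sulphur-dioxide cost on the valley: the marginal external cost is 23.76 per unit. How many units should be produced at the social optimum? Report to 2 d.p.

q* = 32.11

Social marginal cost = private MC + MEC = 67.25 + 0.53q.
Set SMC = demand: 67.25 + 0.53q = 215.91 - 4.10q → q* = 32.1080.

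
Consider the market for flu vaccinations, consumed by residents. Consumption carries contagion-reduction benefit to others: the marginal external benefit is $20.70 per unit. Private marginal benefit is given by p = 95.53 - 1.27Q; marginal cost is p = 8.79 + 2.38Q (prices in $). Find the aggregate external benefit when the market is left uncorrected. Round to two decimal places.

Market equilibrium (private): 8.79 + 2.38Q = 95.53 - 1.27Q → Q_m = 23.7644.
Total external benefit = MEB × Q_m = 20.70 × 23.7644 = 491.9231.

$491.92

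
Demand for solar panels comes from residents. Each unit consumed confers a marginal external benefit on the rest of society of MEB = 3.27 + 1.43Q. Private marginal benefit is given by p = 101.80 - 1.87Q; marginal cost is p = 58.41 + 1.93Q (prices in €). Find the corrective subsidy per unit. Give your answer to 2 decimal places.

Social marginal benefit = demand + MEB = 105.07 - 0.44Q.
Set SMB = MC: 105.07 - 0.44Q = 58.41 + 1.93Q → Q* = 19.6878.
The Pigouvian subsidy equals MEB at Q*: 3.27 + 1.43×19.6878 = 31.4236.

subsidy = €31.42 per unit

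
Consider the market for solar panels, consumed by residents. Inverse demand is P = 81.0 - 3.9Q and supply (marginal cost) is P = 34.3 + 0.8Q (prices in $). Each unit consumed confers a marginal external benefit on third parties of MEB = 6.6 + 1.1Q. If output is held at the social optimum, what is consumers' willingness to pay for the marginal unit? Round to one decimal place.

P = $23.3

Social marginal benefit = demand + MEB = 87.6 - 2.8Q.
Set SMB = MC: 87.6 - 2.8Q = 34.3 + 0.8Q → Q* = 14.8056.
Consumer price on the demand curve at Q*: 81.0 − 3.9×14.8056 = 23.2582.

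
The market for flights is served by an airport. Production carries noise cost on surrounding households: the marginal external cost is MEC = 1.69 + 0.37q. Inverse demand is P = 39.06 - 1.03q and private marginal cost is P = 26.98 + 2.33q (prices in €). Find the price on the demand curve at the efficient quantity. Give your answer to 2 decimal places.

Social marginal cost = private MC + MEC = 28.67 + 2.70q.
Set SMC = demand: 28.67 + 2.70q = 39.06 - 1.03q → q* = 2.7855.
Consumer price on the demand curve at q*: 39.06 − 1.03×2.7855 = 36.1909.

P = €36.19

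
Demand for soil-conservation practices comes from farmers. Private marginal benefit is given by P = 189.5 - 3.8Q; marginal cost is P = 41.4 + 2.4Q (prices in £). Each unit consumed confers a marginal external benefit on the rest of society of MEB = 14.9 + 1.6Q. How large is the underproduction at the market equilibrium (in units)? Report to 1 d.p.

11.5 units

Market equilibrium (private): 41.4 + 2.4Q = 189.5 - 3.8Q → Q_m = 23.8871.
Social marginal benefit = demand + MEB = 204.4 - 2.2Q.
Set SMB = MC: 204.4 - 2.2Q = 41.4 + 2.4Q → Q* = 35.4348.
Gap = |23.8871 − 35.4348| = 11.5477.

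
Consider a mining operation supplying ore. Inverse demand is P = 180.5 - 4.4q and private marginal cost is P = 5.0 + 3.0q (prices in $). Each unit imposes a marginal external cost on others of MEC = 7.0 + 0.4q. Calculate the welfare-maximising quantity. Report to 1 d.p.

q* = 21.6

Social marginal cost = private MC + MEC = 12.0 + 3.4q.
Set SMC = demand: 12.0 + 3.4q = 180.5 - 4.4q → q* = 21.6026.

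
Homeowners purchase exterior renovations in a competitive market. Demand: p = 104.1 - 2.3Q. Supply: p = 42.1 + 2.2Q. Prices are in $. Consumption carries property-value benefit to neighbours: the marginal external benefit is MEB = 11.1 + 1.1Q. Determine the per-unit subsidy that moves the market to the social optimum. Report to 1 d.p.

subsidy = $34.8 per unit

Social marginal benefit = demand + MEB = 115.2 - 1.2Q.
Set SMB = MC: 115.2 - 1.2Q = 42.1 + 2.2Q → Q* = 21.5000.
The Pigouvian subsidy equals MEB at Q*: 11.1 + 1.1×21.5000 = 34.7500.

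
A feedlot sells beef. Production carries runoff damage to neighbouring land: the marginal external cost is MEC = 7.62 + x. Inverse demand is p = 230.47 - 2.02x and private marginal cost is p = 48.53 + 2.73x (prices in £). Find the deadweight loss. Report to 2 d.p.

Market equilibrium (private): 48.53 + 2.73x = 230.47 - 2.02x → x_m = 38.3032.
Social marginal cost = private MC + MEC = 56.15 + 3.73x.
Set SMC = demand: 56.15 + 3.73x = 230.47 - 2.02x → x* = 30.3165.
The loss is the area between SMC and demand from x* to x_m; with linear curves that's a triangle of height MEC(x_m).
DWL = ½ × 7.9867 × 45.9232 = 183.3874.

DWL = £183.39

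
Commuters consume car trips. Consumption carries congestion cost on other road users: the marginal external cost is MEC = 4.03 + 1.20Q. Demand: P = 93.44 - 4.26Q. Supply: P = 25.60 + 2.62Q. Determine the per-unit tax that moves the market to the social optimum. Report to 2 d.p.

Social marginal benefit = demand − MEC = 89.41 - 5.46Q.
Set SMB = MC: 89.41 - 5.46Q = 25.60 + 2.62Q → Q* = 7.8973.
The Pigouvian tax equals MEC at Q*: 4.03 + 1.20×7.8973 = 13.5068.

tax = 13.51 per unit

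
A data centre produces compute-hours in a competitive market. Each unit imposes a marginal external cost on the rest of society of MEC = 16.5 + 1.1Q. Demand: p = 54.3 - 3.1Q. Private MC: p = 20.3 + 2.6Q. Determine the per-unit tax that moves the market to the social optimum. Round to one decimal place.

tax = 19.3 per unit

Social marginal cost = private MC + MEC = 36.8 + 3.7Q.
Set SMC = demand: 36.8 + 3.7Q = 54.3 - 3.1Q → Q* = 2.5735.
The Pigouvian tax equals MEC at Q*: 16.5 + 1.1×2.5735 = 19.3309.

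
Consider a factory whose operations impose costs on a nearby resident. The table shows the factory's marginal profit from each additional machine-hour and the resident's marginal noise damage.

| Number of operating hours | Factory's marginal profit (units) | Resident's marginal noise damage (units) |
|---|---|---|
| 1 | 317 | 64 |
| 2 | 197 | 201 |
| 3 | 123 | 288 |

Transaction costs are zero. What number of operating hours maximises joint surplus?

Bargaining reaches the level where marginal profit last exceeds marginal noise damage.
That holds through level 1 (317 ≥ 64) but not at 2 (197 < 201).

1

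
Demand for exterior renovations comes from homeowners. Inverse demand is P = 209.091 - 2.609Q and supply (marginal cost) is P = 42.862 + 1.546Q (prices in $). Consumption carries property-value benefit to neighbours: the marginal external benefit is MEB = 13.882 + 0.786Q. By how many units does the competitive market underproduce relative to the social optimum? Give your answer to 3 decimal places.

13.454 units

Market equilibrium (private): 42.862 + 1.546Q = 209.091 - 2.609Q → Q_m = 40.0070.
Social marginal benefit = demand + MEB = 222.973 - 1.823Q.
Set SMB = MC: 222.973 - 1.823Q = 42.862 + 1.546Q → Q* = 53.4613.
Gap = |40.0070 − 53.4613| = 13.4543.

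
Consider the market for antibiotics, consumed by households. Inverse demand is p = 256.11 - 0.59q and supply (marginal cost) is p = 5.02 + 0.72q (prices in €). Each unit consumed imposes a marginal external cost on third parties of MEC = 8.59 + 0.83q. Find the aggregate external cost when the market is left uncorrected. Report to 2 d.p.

€16892.76

Market equilibrium (private): 5.02 + 0.72q = 256.11 - 0.59q → q_m = 191.6718.
Total external cost = ∫₀^{q_m} (8.59 + 0.83q) dq = 8.59×191.6718 + ½×0.83×191.6718² = 16892.7635.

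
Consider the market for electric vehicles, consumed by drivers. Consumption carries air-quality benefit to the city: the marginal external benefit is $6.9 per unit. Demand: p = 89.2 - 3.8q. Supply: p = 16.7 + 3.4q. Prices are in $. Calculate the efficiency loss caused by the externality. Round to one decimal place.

DWL = $3.3

Market equilibrium (private): 16.7 + 3.4q = 89.2 - 3.8q → q_m = 10.0694.
Social marginal benefit = demand + MEB = 96.1 - 3.8q.
Set SMB = MC: 96.1 - 3.8q = 16.7 + 3.4q → q* = 11.0278.
The welfare-loss triangle has base |q_m − q*| and height MEB(q_m) (the vertical gap between SMB and MC is zero at q* and MEB at q_m).
DWL = ½ × 0.9584 × 6.9000 = 3.3065.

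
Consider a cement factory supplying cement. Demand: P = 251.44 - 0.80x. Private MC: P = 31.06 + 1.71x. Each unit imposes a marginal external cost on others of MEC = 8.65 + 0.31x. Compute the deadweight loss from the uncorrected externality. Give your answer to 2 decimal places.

DWL = 228.11

Market equilibrium (private): 31.06 + 1.71x = 251.44 - 0.80x → x_m = 87.8008.
Social marginal cost = private MC + MEC = 39.71 + 2.02x.
Set SMC = demand: 39.71 + 2.02x = 251.44 - 0.80x → x* = 75.0816.
Height of the DWL triangle at x_m is SMC(x_m) − demand(x_m) = MEC(x_m) = 35.8682.
DWL = ½ × 12.7192 × 35.8682 = 228.1074.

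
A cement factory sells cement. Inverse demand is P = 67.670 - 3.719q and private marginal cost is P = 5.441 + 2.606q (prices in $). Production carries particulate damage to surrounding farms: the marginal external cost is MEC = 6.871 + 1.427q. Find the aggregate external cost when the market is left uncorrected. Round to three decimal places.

$136.666

Market equilibrium (private): 5.441 + 2.606q = 67.670 - 3.719q → q_m = 9.8386.
Total external cost = ∫₀^{q_m} (6.871 + 1.427q) dq = 6.871×9.8386 + ½×1.427×9.8386² = 136.6664.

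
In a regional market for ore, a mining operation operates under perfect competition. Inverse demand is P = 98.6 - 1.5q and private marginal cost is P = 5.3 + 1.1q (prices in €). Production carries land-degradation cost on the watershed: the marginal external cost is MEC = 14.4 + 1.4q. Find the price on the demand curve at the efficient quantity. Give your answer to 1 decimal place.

P = €69.0

Social marginal cost = private MC + MEC = 19.7 + 2.5q.
Set SMC = demand: 19.7 + 2.5q = 98.6 - 1.5q → q* = 19.7250.
Consumer price on the demand curve at q*: 98.6 − 1.5×19.7250 = 69.0125.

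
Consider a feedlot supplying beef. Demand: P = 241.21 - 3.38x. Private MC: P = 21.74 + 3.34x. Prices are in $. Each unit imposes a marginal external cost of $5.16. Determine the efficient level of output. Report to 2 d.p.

x* = 31.89

Social marginal cost = private MC + MEC = 26.90 + 3.34x.
Set SMC = demand: 26.90 + 3.34x = 241.21 - 3.38x → x* = 31.8914.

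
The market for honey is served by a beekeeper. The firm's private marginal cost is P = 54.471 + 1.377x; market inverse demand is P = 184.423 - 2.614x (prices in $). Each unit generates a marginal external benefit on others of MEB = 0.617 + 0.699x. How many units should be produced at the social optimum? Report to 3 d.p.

Social marginal cost = private MC − MEB = 53.854 + 0.678x.
Set SMC = demand: 53.854 + 0.678x = 184.423 - 2.614x → x* = 39.6625.

x* = 39.663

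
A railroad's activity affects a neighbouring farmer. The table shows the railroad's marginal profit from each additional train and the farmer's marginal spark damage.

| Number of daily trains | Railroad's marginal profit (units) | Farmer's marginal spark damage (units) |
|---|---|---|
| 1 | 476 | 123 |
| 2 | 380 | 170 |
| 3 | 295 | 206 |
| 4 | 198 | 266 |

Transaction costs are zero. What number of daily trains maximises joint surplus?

Bargaining reaches the level where marginal profit last exceeds marginal spark damage.
That holds through level 3 (295 ≥ 206) but not at 4 (198 < 266).

3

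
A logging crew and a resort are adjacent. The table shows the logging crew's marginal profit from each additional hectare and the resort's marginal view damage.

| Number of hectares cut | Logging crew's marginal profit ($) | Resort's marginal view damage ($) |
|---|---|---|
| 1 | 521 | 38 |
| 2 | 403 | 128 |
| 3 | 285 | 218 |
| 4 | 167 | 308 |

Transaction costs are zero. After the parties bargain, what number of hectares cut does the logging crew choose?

Bargaining reaches the level where marginal profit last exceeds marginal view damage.
That holds through level 3 (285 ≥ 218) but not at 4 (167 < 308).

3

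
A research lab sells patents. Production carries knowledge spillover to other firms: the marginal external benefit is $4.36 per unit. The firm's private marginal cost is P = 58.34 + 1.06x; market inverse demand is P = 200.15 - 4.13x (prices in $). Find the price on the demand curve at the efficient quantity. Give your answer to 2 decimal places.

P = $83.83

Social marginal cost = private MC − MEB = 53.98 + 1.06x.
Set SMC = demand: 53.98 + 1.06x = 200.15 - 4.13x → x* = 28.1638.
Consumer price on the demand curve at x*: 200.15 − 4.13×28.1638 = 83.8335.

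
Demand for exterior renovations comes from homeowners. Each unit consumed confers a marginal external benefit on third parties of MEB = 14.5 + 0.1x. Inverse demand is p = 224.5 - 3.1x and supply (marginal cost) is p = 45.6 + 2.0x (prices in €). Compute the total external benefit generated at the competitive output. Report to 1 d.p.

€570.2

Market equilibrium (private): 45.6 + 2.0x = 224.5 - 3.1x → x_m = 35.0784.
Total external benefit = ∫₀^{x_m} (14.5 + 0.1x) dx = 14.5×35.0784 + ½×0.1×35.0784² = 570.1615.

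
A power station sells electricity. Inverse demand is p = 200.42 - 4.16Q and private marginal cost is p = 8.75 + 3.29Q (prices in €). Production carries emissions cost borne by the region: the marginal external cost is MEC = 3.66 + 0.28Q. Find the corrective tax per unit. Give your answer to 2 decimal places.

tax = €10.47 per unit

Social marginal cost = private MC + MEC = 12.41 + 3.57Q.
Set SMC = demand: 12.41 + 3.57Q = 200.42 - 4.16Q → Q* = 24.3221.
The Pigouvian tax equals MEC at Q*: 3.66 + 0.28×24.3221 = 10.4702.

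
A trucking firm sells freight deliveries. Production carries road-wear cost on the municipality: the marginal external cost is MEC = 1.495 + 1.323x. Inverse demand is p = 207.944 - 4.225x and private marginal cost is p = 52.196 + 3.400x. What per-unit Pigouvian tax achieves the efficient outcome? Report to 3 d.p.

tax = 24.302 per unit

Social marginal cost = private MC + MEC = 53.691 + 4.723x.
Set SMC = demand: 53.691 + 4.723x = 207.944 - 4.225x → x* = 17.2388.
The Pigouvian tax equals MEC at x*: 1.495 + 1.323×17.2388 = 24.3019.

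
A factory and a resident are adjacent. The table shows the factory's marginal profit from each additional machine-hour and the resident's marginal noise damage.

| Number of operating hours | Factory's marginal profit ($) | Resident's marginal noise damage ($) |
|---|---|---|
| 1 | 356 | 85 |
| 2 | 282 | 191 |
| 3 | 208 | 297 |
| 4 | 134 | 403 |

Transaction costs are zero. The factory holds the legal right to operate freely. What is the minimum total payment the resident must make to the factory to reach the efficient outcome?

$342

Left alone the factory would choose level 4 (marginal profit stays positive).
Efficient level: k* = 2 (marginal profit ≥ marginal noise damage through 2).
The resident must at least cover the factory's forgone profit from cutting 4→2: 208 + 134 = 342.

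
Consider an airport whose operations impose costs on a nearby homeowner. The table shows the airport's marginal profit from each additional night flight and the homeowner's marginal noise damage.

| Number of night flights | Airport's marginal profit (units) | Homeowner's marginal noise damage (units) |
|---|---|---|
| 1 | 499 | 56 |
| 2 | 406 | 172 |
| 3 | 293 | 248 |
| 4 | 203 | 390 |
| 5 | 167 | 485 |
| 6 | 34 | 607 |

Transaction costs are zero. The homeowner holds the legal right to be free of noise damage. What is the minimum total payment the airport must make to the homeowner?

Efficient level: marginal profit ≥ marginal noise damage through level 3, so k* = 3.
With the homeowner holding the right, the airport must at least compensate total damage at k*: 56 + 172 + 248 = 476.

476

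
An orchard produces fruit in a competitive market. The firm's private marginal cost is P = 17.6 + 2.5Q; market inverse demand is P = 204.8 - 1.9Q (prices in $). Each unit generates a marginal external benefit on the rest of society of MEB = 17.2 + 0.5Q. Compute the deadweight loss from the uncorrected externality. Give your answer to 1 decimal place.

Market equilibrium (private): 17.6 + 2.5Q = 204.8 - 1.9Q → Q_m = 42.5455.
Social marginal cost = private MC − MEB = 0.4 + 2.0Q.
Set SMC = demand: 0.4 + 2.0Q = 204.8 - 1.9Q → Q* = 52.4103.
Height of the DWL triangle at Q_m is demand(Q_m) − SMC(Q_m) = MEB(Q_m) = 38.4727.
DWL = ½ × 9.8648 × 38.4727 = 189.7627.

DWL = $189.8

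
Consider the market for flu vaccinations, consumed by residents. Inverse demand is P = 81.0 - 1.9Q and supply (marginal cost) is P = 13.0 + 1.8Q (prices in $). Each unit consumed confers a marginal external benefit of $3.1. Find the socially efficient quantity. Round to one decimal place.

Social marginal benefit = demand + MEB = 84.1 - 1.9Q.
Set SMB = MC: 84.1 - 1.9Q = 13.0 + 1.8Q → Q* = 19.2162.

Q* = 19.2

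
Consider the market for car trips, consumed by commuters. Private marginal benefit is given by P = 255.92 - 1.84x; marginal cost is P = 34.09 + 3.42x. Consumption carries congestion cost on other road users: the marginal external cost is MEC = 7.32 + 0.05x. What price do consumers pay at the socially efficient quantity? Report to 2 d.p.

P = 181.59

Social marginal benefit = demand − MEC = 248.60 - 1.89x.
Set SMB = MC: 248.60 - 1.89x = 34.09 + 3.42x → x* = 40.3974.
Consumer price on the demand curve at x*: 255.92 − 1.84×40.3974 = 181.5888.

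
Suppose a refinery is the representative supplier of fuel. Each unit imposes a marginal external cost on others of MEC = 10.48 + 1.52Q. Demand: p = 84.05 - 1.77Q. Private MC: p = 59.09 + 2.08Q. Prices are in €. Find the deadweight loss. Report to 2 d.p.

DWL = €38.50

Market equilibrium (private): 59.09 + 2.08Q = 84.05 - 1.77Q → Q_m = 6.4831.
Social marginal cost = private MC + MEC = 69.57 + 3.60Q.
Set SMC = demand: 69.57 + 3.60Q = 84.05 - 1.77Q → Q* = 2.6965.
Height of the DWL triangle at Q_m is SMC(Q_m) − demand(Q_m) = MEC(Q_m) = 20.3343.
DWL = ½ × 3.7866 × 20.3343 = 38.4989.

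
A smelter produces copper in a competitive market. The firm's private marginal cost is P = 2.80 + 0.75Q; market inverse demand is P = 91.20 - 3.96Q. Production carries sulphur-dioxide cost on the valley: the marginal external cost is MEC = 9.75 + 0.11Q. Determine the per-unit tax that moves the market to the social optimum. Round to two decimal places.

tax = 11.54 per unit

Social marginal cost = private MC + MEC = 12.55 + 0.86Q.
Set SMC = demand: 12.55 + 0.86Q = 91.20 - 3.96Q → Q* = 16.3174.
The Pigouvian tax equals MEC at Q*: 9.75 + 0.11×16.3174 = 11.5449.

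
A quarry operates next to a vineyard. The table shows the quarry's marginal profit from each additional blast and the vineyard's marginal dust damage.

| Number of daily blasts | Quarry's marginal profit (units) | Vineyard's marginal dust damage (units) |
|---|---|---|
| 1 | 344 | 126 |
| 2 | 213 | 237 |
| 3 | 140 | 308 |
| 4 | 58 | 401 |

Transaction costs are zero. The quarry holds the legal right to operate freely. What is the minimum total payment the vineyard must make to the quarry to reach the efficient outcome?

Left alone the quarry would choose level 4 (marginal profit stays positive).
Efficient level: k* = 1 (marginal profit ≥ marginal dust damage through 1).
The vineyard must at least cover the quarry's forgone profit from cutting 4→1: 213 + 140 + 58 = 411.

411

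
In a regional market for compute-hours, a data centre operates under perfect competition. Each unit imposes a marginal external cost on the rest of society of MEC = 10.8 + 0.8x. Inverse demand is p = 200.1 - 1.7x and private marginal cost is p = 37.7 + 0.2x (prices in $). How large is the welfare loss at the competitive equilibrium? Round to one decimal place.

Market equilibrium (private): 37.7 + 0.2x = 200.1 - 1.7x → x_m = 85.4737.
Social marginal cost = private MC + MEC = 48.5 + x.
Set SMC = demand: 48.5 + x = 200.1 - 1.7x → x* = 56.1481.
The loss is the area between SMC and demand from x* to x_m; with linear curves that's a triangle of height MEC(x_m).
DWL = ½ × 29.3256 × 79.1789 = 1160.9844.

DWL = $1161.0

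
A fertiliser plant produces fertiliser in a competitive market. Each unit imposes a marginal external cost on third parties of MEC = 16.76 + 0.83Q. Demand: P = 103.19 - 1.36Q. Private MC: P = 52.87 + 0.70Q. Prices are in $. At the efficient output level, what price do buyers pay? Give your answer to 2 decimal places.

Social marginal cost = private MC + MEC = 69.63 + 1.53Q.
Set SMC = demand: 69.63 + 1.53Q = 103.19 - 1.36Q → Q* = 11.6125.
Consumer price on the demand curve at Q*: 103.19 − 1.36×11.6125 = 87.3970.

P = $87.40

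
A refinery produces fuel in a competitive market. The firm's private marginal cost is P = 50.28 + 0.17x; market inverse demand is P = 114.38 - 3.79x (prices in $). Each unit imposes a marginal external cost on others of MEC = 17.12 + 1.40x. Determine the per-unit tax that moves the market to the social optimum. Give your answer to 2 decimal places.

tax = $29.39 per unit

Social marginal cost = private MC + MEC = 67.40 + 1.57x.
Set SMC = demand: 67.40 + 1.57x = 114.38 - 3.79x → x* = 8.7649.
The Pigouvian tax equals MEC at x*: 17.12 + 1.40×8.7649 = 29.3909.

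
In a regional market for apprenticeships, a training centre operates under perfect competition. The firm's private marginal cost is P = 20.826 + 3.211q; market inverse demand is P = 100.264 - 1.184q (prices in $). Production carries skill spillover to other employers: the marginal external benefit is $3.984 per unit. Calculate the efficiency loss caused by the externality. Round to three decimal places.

Market equilibrium (private): 20.826 + 3.211q = 100.264 - 1.184q → q_m = 18.0746.
Social marginal cost = private MC − MEB = 16.842 + 3.211q.
Set SMC = demand: 16.842 + 3.211q = 100.264 - 1.184q → q* = 18.9811.
Between q* and q_m the wedge demand − SMC runs linearly from 0 to MEB(q_m), so the loss is a triangle.
DWL = ½ × 0.9065 × 3.9840 = 1.8057.

DWL = $1.806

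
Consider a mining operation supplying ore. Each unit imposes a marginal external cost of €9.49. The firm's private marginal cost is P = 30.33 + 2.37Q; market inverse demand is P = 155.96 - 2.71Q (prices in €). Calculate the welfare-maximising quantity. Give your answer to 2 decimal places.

Q* = 22.86

Social marginal cost = private MC + MEC = 39.82 + 2.37Q.
Set SMC = demand: 39.82 + 2.37Q = 155.96 - 2.71Q → Q* = 22.8622.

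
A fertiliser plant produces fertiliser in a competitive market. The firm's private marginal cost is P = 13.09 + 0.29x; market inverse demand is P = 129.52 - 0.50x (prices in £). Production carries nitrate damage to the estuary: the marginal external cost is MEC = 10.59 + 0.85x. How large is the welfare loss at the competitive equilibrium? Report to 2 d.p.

Market equilibrium (private): 13.09 + 0.29x = 129.52 - 0.50x → x_m = 147.3797.
Social marginal cost = private MC + MEC = 23.68 + 1.14x.
Set SMC = demand: 23.68 + 1.14x = 129.52 - 0.50x → x* = 64.5366.
Between x* and x_m the wedge SMC − demand runs linearly from 0 to MEC(x_m), so the loss is a triangle.
DWL = ½ × 82.8431 × 135.8628 = 5627.6478.

DWL = £5627.65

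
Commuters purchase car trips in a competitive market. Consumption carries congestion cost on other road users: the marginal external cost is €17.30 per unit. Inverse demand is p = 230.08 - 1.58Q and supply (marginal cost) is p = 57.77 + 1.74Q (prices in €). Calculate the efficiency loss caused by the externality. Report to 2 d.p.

Market equilibrium (private): 57.77 + 1.74Q = 230.08 - 1.58Q → Q_m = 51.9006.
Social marginal benefit = demand − MEC = 212.78 - 1.58Q.
Set SMB = MC: 212.78 - 1.58Q = 57.77 + 1.74Q → Q* = 46.6898.
Height of the DWL triangle at Q_m is MC(Q_m) − SMB(Q_m) = MEC(Q_m) = 17.3000.
DWL = ½ × 5.2108 × 17.3000 = 45.0734.

DWL = €45.07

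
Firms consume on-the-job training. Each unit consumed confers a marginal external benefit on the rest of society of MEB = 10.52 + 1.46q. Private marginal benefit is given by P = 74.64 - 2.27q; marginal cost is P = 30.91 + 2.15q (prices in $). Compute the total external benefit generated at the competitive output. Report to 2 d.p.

$175.54

Market equilibrium (private): 30.91 + 2.15q = 74.64 - 2.27q → q_m = 9.8937.
Total external benefit = ∫₀^{q_m} (10.52 + 1.46q) dq = 10.52×9.8937 + ½×1.46×9.8937² = 175.5380.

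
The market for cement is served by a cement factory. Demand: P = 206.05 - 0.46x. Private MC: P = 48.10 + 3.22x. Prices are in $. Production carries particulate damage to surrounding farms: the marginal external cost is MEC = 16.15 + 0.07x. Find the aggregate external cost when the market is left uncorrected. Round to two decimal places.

$757.66

Market equilibrium (private): 48.10 + 3.22x = 206.05 - 0.46x → x_m = 42.9212.
Total external cost = ∫₀^{x_m} (16.15 + 0.07x) dx = 16.15×42.9212 + ½×0.07×42.9212² = 757.6554.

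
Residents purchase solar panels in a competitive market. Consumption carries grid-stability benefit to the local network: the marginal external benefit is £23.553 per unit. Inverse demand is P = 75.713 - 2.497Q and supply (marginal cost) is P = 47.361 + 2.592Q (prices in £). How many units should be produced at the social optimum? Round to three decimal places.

Q* = 10.199

Social marginal benefit = demand + MEB = 99.266 - 2.497Q.
Set SMB = MC: 99.266 - 2.497Q = 47.361 + 2.592Q → Q* = 10.1994.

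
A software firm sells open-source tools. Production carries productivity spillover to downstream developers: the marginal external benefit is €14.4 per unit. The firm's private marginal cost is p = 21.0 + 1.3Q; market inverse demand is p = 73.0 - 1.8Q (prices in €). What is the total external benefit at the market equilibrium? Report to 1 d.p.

Market equilibrium (private): 21.0 + 1.3Q = 73.0 - 1.8Q → Q_m = 16.7742.
Total external benefit = MEB × Q_m = 14.4 × 16.7742 = 241.5485.

€241.5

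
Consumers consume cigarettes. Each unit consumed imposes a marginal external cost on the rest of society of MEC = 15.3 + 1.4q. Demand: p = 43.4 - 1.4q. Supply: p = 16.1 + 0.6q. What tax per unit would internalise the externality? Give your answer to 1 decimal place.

tax = 20.2 per unit

Social marginal benefit = demand − MEC = 28.1 - 2.8q.
Set SMB = MC: 28.1 - 2.8q = 16.1 + 0.6q → q* = 3.5294.
The Pigouvian tax equals MEC at q*: 15.3 + 1.4×3.5294 = 20.2412.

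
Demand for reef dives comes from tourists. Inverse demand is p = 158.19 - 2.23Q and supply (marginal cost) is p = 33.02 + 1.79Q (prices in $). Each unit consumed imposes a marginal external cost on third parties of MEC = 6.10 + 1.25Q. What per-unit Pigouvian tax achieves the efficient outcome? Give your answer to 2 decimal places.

Social marginal benefit = demand − MEC = 152.09 - 3.48Q.
Set SMB = MC: 152.09 - 3.48Q = 33.02 + 1.79Q → Q* = 22.5939.
The Pigouvian tax equals MEC at Q*: 6.10 + 1.25×22.5939 = 34.3424.

tax = $34.34 per unit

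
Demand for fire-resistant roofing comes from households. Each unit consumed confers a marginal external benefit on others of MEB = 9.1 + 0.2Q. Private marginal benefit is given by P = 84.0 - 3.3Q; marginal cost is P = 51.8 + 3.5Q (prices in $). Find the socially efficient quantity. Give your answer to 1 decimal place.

Q* = 6.3

Social marginal benefit = demand + MEB = 93.1 - 3.1Q.
Set SMB = MC: 93.1 - 3.1Q = 51.8 + 3.5Q → Q* = 6.2576.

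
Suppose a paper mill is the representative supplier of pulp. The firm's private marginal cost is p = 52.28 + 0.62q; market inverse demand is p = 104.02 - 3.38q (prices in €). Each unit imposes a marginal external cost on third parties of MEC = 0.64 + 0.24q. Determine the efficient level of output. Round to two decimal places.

q* = 12.05

Social marginal cost = private MC + MEC = 52.92 + 0.86q.
Set SMC = demand: 52.92 + 0.86q = 104.02 - 3.38q → q* = 12.0519.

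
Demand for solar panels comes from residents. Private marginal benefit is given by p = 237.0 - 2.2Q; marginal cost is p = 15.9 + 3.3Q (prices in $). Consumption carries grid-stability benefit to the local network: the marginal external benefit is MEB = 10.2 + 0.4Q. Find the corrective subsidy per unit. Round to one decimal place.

subsidy = $28.3 per unit

Social marginal benefit = demand + MEB = 247.2 - 1.8Q.
Set SMB = MC: 247.2 - 1.8Q = 15.9 + 3.3Q → Q* = 45.3529.
The Pigouvian subsidy equals MEB at Q*: 10.2 + 0.4×45.3529 = 28.3412.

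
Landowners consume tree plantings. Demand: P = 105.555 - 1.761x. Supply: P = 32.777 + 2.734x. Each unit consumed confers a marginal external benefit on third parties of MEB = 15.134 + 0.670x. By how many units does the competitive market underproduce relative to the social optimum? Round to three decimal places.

6.793 units

Market equilibrium (private): 32.777 + 2.734x = 105.555 - 1.761x → x_m = 16.1909.
Social marginal benefit = demand + MEB = 120.689 - 1.091x.
Set SMB = MC: 120.689 - 1.091x = 32.777 + 2.734x → x* = 22.9835.
Gap = |16.1909 − 22.9835| = 6.7926.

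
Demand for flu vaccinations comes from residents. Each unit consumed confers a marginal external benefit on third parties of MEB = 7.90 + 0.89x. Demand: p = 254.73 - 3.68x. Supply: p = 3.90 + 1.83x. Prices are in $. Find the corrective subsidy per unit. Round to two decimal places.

Social marginal benefit = demand + MEB = 262.63 - 2.79x.
Set SMB = MC: 262.63 - 2.79x = 3.90 + 1.83x → x* = 56.0022.
The Pigouvian subsidy equals MEB at x*: 7.90 + 0.89×56.0022 = 57.7420.

subsidy = $57.74 per unit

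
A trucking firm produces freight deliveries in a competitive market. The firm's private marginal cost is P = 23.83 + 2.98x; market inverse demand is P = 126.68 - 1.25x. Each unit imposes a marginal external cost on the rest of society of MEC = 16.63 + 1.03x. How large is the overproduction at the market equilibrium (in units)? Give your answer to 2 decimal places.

7.92 units

Market equilibrium (private): 23.83 + 2.98x = 126.68 - 1.25x → x_m = 24.3144.
Social marginal cost = private MC + MEC = 40.46 + 4.01x.
Set SMC = demand: 40.46 + 4.01x = 126.68 - 1.25x → x* = 16.3916.
Gap = |24.3144 − 16.3916| = 7.9228.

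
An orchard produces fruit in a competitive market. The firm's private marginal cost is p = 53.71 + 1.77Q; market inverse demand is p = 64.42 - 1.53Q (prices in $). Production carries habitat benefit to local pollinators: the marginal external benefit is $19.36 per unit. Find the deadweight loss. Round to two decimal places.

Market equilibrium (private): 53.71 + 1.77Q = 64.42 - 1.53Q → Q_m = 3.2455.
Social marginal cost = private MC − MEB = 34.35 + 1.77Q.
Set SMC = demand: 34.35 + 1.77Q = 64.42 - 1.53Q → Q* = 9.1121.
The welfare-loss triangle has base |Q_m − Q*| and height MEB(Q_m) (the vertical gap between SMC and demand is zero at Q* and MEB at Q_m).
DWL = ½ × 5.8666 × 19.3600 = 56.7887.

DWL = $56.79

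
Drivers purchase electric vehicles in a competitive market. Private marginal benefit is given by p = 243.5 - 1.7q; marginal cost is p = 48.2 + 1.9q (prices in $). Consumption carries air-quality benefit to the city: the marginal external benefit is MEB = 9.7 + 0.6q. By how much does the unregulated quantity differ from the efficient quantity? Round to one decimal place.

14.1 units

Market equilibrium (private): 48.2 + 1.9q = 243.5 - 1.7q → q_m = 54.2500.
Social marginal benefit = demand + MEB = 253.2 - 1.1q.
Set SMB = MC: 253.2 - 1.1q = 48.2 + 1.9q → q* = 68.3333.
Gap = |54.2500 − 68.3333| = 14.0833.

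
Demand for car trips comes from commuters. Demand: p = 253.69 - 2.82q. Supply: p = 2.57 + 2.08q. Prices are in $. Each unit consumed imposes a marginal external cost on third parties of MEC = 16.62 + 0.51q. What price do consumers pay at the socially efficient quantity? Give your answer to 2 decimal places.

Social marginal benefit = demand − MEC = 237.07 - 3.33q.
Set SMB = MC: 237.07 - 3.33q = 2.57 + 2.08q → q* = 43.3457.
Consumer price on the demand curve at q*: 253.69 − 2.82×43.3457 = 131.4551.

P = $131.46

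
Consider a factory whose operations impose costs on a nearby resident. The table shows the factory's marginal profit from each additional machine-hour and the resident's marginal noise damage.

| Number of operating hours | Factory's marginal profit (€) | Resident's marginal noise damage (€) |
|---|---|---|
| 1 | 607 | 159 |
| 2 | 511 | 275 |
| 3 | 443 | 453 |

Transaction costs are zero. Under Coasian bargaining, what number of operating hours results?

2

Bargaining reaches the level where marginal profit last exceeds marginal noise damage.
That holds through level 2 (511 ≥ 275) but not at 3 (443 < 453).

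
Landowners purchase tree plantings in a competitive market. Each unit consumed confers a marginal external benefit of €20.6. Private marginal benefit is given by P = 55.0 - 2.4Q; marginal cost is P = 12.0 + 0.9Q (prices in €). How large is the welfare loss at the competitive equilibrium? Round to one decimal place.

Market equilibrium (private): 12.0 + 0.9Q = 55.0 - 2.4Q → Q_m = 13.0303.
Social marginal benefit = demand + MEB = 75.6 - 2.4Q.
Set SMB = MC: 75.6 - 2.4Q = 12.0 + 0.9Q → Q* = 19.2727.
The loss is the area between SMB and MC from Q* to Q_m; with linear curves that's a triangle of height MEB(Q_m).
DWL = ½ × 6.2424 × 20.6000 = 64.2967.

DWL = €64.3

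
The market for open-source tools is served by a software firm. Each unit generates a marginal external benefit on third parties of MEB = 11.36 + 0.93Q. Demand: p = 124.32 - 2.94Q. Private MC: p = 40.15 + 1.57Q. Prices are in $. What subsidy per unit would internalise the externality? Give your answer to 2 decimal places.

subsidy = $36.18 per unit

Social marginal cost = private MC − MEB = 28.79 + 0.64Q.
Set SMC = demand: 28.79 + 0.64Q = 124.32 - 2.94Q → Q* = 26.6844.
The Pigouvian subsidy equals MEB at Q*: 11.36 + 0.93×26.6844 = 36.1765.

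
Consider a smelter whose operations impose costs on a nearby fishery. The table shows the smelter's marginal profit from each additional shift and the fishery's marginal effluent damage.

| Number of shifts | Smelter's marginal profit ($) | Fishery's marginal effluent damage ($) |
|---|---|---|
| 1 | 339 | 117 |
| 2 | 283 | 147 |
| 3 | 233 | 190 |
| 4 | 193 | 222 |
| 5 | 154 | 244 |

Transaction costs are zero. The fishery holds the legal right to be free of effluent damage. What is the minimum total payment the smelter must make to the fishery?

Efficient level: marginal profit ≥ marginal effluent damage through level 3, so k* = 3.
With the fishery holding the right, the smelter must at least compensate total damage at k*: 117 + 147 + 190 = 454.

$454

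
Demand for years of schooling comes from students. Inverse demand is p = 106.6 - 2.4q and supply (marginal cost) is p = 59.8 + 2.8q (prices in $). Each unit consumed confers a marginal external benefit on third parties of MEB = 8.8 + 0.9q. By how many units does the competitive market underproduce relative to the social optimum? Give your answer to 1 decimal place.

Market equilibrium (private): 59.8 + 2.8q = 106.6 - 2.4q → q_m = 9.0000.
Social marginal benefit = demand + MEB = 115.4 - 1.5q.
Set SMB = MC: 115.4 - 1.5q = 59.8 + 2.8q → q* = 12.9302.
Gap = |9.0000 − 12.9302| = 3.9302.

3.9 units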